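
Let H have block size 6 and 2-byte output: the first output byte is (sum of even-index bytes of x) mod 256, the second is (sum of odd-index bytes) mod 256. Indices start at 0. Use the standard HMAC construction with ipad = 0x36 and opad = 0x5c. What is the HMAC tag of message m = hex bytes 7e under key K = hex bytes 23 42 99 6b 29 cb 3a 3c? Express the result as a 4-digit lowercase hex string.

Key hex bytes 23 42 99 6b 29 cb 3a 3c is 8 bytes > B = 6, so hash it first: H(key) = 1f b4, then zero-pad to 6 bytes: K' = 1f b4 00 00 00 00.
K' ⊕ ipad = 29 82 36 36 36 36.  K' ⊕ opad = 43 e8 5c 5c 5c 5c.
Inner input = (K'⊕ipad) ∥ m = 29 82 36 36 36 36 ∥ 7e.
Inner hash: even-index sum = 275 mod 256 = 19; odd-index sum = 238 mod 256 = 238 → 13 ee.
Outer input = (K'⊕opad) ∥ inner = 43 e8 5c 5c 5c 5c ∥ 13 ee.
Outer hash (tag): even-index sum = 270 mod 256 = 14; odd-index sum = 654 mod 256 = 142 → 0e 8e.

0e8e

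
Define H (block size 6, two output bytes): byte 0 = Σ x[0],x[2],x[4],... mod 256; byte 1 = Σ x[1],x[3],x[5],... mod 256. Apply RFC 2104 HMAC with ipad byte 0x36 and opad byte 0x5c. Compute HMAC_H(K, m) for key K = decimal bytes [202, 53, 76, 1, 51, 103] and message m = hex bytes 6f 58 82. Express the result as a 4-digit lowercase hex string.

Key decimal bytes [202, 53, 76, 1, 51, 103] = ca 35 4c 01 33 67 is exactly B = 6 bytes: K' = ca 35 4c 01 33 67.
K' ⊕ ipad = fc 03 7a 37 05 51.  K' ⊕ opad = 96 69 10 5d 6f 3b.
Inner input = (K'⊕ipad) ∥ m = fc 03 7a 37 05 51 ∥ 6f 58 82.
Inner hash: even-index sum = 620 mod 256 = 108; odd-index sum = 227 mod 256 = 227 → 6c e3.
Outer input = (K'⊕opad) ∥ inner = 96 69 10 5d 6f 3b ∥ 6c e3.
Outer hash (tag): even-index sum = 385 mod 256 = 129; odd-index sum = 484 mod 256 = 228 → 81 e4.

81e4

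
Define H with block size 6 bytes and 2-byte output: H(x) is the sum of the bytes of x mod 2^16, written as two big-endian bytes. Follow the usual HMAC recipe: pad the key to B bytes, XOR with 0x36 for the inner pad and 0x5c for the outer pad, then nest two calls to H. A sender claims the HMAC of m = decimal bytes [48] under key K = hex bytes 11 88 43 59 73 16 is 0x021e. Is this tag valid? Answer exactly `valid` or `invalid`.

valid

Key hex bytes 11 88 43 59 73 16 is exactly B = 6 bytes: K' = 11 88 43 59 73 16.
K' ⊕ ipad = 27 be 75 6f 45 20; K' ⊕ opad = 4d d4 1f 05 2f 4a.
Inner hash: sum = 39+190+117+111+69+32+48 = 606 → 02 5e.
Outer hash (recomputed tag): sum = 77+212+31+5+47+74+2+94 = 542 → 02 1e.
Recomputed tag = 021e; claimed = 021e → match.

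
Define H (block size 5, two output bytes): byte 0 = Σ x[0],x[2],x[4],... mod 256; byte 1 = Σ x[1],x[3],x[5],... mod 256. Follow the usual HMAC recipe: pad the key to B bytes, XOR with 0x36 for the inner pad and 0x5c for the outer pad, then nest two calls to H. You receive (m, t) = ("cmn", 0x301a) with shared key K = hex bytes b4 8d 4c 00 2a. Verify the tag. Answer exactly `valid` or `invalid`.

Key hex bytes b4 8d 4c 00 2a is exactly B = 5 bytes: K' = b4 8d 4c 00 2a.
K' ⊕ ipad = 82 bb 7a 36 1c; K' ⊕ opad = e8 d1 10 5c 76.
Inner hash: even-index sum = 389 mod 256 = 133; odd-index sum = 450 mod 256 = 194 → 85 c2.
Outer hash (recomputed tag): even-index sum = 560 mod 256 = 48; odd-index sum = 434 mod 256 = 178 → 30 b2.
Recomputed tag = 30b2; claimed = 301a → mismatch.

invalid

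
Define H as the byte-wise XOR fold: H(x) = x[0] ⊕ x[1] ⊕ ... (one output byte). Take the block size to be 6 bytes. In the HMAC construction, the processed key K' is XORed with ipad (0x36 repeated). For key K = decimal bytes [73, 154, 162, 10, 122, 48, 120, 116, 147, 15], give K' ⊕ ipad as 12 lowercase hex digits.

973636363636

Key decimal bytes [73, 154, 162, 10, 122, 48, 120, 116, 147, 15] = 49 9a a2 0a 7a 30 78 74 93 0f is 10 bytes > B = 6, so hash it first: H(key) = a1, then zero-pad to 6 bytes: K' = a1 00 00 00 00 00.
XOR each byte with 0x36: a1⊕36=97, 00⊕36=36, 00⊕36=36, 00⊕36=36, 00⊕36=36, 00⊕36=36.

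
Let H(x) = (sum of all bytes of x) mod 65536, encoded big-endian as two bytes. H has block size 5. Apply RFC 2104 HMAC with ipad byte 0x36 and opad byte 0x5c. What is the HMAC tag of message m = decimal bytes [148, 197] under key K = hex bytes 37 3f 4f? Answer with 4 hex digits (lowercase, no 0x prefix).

01e3

Key hex bytes 37 3f 4f is 3 bytes ≤ B = 5; zero-pad to 5 bytes: K' = 37 3f 4f 00 00.
K' ⊕ ipad = 01 09 79 36 36.  K' ⊕ opad = 6b 63 13 5c 5c.
Inner input = (K'⊕ipad) ∥ m = 01 09 79 36 36 ∥ 94 c5.
Inner hash: sum = 1+9+121+54+54+148+197 = 584 → 02 48.
Outer input = (K'⊕opad) ∥ inner = 6b 63 13 5c 5c ∥ 02 48.
Outer hash (tag): sum = 107+99+19+92+92+2+72 = 483 → 01 e3.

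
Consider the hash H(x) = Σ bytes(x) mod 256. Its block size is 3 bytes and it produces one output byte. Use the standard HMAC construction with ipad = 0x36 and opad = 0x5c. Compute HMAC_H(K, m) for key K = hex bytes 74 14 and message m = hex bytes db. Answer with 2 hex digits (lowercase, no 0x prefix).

Key hex bytes 74 14 is 2 bytes ≤ B = 3; zero-pad to 3 bytes: K' = 74 14 00.
K' ⊕ ipad = 42 22 36.  K' ⊕ opad = 28 48 5c.
Inner input = (K'⊕ipad) ∥ m = 42 22 36 ∥ db.
Inner hash: sum = 66+34+54+219 = 373; mod 256 = 117 → 75.
Outer input = (K'⊕opad) ∥ inner = 28 48 5c ∥ 75.
Outer hash (tag): sum = 40+72+92+117 = 321; mod 256 = 65 → 41.

41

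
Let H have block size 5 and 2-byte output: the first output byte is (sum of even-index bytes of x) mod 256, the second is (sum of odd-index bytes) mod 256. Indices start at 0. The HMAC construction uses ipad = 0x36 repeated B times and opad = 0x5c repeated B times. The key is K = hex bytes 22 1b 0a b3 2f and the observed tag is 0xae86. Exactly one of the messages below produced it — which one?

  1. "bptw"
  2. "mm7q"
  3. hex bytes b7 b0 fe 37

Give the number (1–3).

3

Key hex bytes 22 1b 0a b3 2f is exactly B = 5 bytes: K' = 22 1b 0a b3 2f.
K' ⊕ ipad = 14 2d 3c 85 19; K' ⊕ opad = 7e 47 56 ef 73.
m1: inner = H(14 2d 3c 85 19 62 70 74 77) = 50 88; tag = H(7e 47 56 ef 73 50 88) = cf86
m2: inner = H(14 2d 3c 85 19 6d 6d 37 71) = 47 56; tag = H(7e 47 56 ef 73 47 56) = 9d7d
m3: inner = H(14 2d 3c 85 19 b7 b0 fe 37) = 50 67; tag = H(7e 47 56 ef 73 50 67) = ae86 ← matches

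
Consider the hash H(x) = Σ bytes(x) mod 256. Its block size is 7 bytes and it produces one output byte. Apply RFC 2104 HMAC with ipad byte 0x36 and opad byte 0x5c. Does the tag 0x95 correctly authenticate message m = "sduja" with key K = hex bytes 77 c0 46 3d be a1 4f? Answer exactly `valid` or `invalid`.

Key hex bytes 77 c0 46 3d be a1 4f is exactly B = 7 bytes: K' = 77 c0 46 3d be a1 4f.
K' ⊕ ipad = 41 f6 70 0b 88 97 79; K' ⊕ opad = 2b 9c 1a 61 e2 fd 13.
Inner hash: sum = 65+246+112+11+136+151+121+115+100+117+106+97 = 1377; mod 256 = 97 → 61.
Outer hash (recomputed tag): sum = 43+156+26+97+226+253+19+97 = 917; mod 256 = 149 → 95.
Recomputed tag = 95; claimed = 95 → match.

valid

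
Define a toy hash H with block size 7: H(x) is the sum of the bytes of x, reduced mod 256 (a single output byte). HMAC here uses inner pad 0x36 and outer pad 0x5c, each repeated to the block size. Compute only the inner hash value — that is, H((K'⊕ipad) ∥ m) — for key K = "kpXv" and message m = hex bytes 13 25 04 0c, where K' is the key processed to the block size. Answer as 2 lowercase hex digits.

3b

Key "kpXv" = 6b 70 58 76 is 4 bytes ≤ B = 7; zero-pad to 7 bytes: K' = 6b 70 58 76 00 00 00.
K' ⊕ ipad = 5d 46 6e 40 36 36 36.
Inner input = 5d 46 6e 40 36 36 36 ∥ 13 25 04 0c.
Inner hash: sum = 93+70+110+64+54+54+54+19+37+4+12 = 571; mod 256 = 59 → 3b.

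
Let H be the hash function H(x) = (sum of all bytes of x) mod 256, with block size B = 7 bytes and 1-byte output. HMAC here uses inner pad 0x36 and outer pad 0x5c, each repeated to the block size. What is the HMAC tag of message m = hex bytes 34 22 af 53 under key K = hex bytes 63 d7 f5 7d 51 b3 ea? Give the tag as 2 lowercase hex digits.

aa

Key hex bytes 63 d7 f5 7d 51 b3 ea is exactly B = 7 bytes: K' = 63 d7 f5 7d 51 b3 ea.
K' ⊕ ipad = 55 e1 c3 4b 67 85 dc.  K' ⊕ opad = 3f 8b a9 21 0d ef b6.
Inner input = (K'⊕ipad) ∥ m = 55 e1 c3 4b 67 85 dc ∥ 34 22 af 53.
Inner hash: sum = 85+225+195+75+103+133+220+52+34+175+83 = 1380; mod 256 = 100 → 64.
Outer input = (K'⊕opad) ∥ inner = 3f 8b a9 21 0d ef b6 ∥ 64.
Outer hash (tag): sum = 63+139+169+33+13+239+182+100 = 938; mod 256 = 170 → aa.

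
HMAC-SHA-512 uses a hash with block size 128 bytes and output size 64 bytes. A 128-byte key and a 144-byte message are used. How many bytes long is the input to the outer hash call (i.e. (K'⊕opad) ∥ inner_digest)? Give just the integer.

192

Key is 128 ≤ 128 bytes, zero-padded: |K'| = 128.
Outer input = (K'⊕opad) ∥ H(inner) → 128 + 64 = 192 bytes.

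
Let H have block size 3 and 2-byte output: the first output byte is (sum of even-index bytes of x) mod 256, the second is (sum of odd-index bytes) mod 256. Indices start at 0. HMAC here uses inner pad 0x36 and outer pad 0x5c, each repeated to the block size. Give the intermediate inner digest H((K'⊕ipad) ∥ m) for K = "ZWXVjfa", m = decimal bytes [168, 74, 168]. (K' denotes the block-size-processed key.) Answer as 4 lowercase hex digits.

cb75

Key "ZWXVjfa" = 5a 57 58 56 6a 66 61 is 7 bytes > B = 3, so hash it first: H(key) = 7d 13, then zero-pad to 3 bytes: K' = 7d 13 00.
K' ⊕ ipad = 4b 25 36.
Inner input = 4b 25 36 ∥ a8 4a a8.
Inner hash: even-index sum = 203 mod 256 = 203; odd-index sum = 373 mod 256 = 117 → cb 75.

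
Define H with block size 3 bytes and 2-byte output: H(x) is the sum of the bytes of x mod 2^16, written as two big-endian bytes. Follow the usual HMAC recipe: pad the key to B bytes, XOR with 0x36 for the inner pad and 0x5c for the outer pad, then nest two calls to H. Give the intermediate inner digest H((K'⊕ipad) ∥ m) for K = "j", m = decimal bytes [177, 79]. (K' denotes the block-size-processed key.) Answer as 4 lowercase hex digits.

Key "j" = 6a is 1 byte ≤ B = 3; zero-pad to 3 bytes: K' = 6a 00 00.
K' ⊕ ipad = 5c 36 36.
Inner input = 5c 36 36 ∥ b1 4f.
Inner hash: sum = 92+54+54+177+79 = 456 → 01 c8.

01c8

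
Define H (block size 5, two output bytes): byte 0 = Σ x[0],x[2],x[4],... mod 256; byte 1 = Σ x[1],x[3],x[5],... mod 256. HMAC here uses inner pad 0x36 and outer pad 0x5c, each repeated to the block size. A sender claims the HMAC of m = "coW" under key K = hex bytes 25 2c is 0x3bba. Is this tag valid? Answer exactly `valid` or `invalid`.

Key hex bytes 25 2c is 2 bytes ≤ B = 5; zero-pad to 5 bytes: K' = 25 2c 00 00 00.
K' ⊕ ipad = 13 1a 36 36 36; K' ⊕ opad = 79 70 5c 5c 5c.
Inner hash: even-index sum = 238 mod 256 = 238; odd-index sum = 266 mod 256 = 10 → ee 0a.
Outer hash (recomputed tag): even-index sum = 315 mod 256 = 59; odd-index sum = 442 mod 256 = 186 → 3b ba.
Recomputed tag = 3bba; claimed = 3bba → match.

valid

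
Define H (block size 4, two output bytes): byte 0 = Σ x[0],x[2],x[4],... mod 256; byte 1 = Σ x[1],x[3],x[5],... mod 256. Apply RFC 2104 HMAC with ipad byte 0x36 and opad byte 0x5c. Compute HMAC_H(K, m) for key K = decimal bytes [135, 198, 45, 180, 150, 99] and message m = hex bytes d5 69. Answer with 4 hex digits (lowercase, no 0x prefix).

Key decimal bytes [135, 198, 45, 180, 150, 99] = 87 c6 2d b4 96 63 is 6 bytes > B = 4, so hash it first: H(key) = 4a dd, then zero-pad to 4 bytes: K' = 4a dd 00 00.
K' ⊕ ipad = 7c eb 36 36.  K' ⊕ opad = 16 81 5c 5c.
Inner input = (K'⊕ipad) ∥ m = 7c eb 36 36 ∥ d5 69.
Inner hash: even-index sum = 391 mod 256 = 135; odd-index sum = 394 mod 256 = 138 → 87 8a.
Outer input = (K'⊕opad) ∥ inner = 16 81 5c 5c ∥ 87 8a.
Outer hash (tag): even-index sum = 249 mod 256 = 249; odd-index sum = 359 mod 256 = 103 → f9 67.

f967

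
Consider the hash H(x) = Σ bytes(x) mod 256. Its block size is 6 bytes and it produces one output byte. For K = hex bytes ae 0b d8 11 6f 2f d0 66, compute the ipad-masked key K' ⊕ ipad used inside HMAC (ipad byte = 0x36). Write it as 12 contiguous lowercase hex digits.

403636363636

Key hex bytes ae 0b d8 11 6f 2f d0 66 is 8 bytes > B = 6, so hash it first: H(key) = 76, then zero-pad to 6 bytes: K' = 76 00 00 00 00 00.
XOR each byte with 0x36: 76⊕36=40, 00⊕36=36, 00⊕36=36, 00⊕36=36, 00⊕36=36, 00⊕36=36.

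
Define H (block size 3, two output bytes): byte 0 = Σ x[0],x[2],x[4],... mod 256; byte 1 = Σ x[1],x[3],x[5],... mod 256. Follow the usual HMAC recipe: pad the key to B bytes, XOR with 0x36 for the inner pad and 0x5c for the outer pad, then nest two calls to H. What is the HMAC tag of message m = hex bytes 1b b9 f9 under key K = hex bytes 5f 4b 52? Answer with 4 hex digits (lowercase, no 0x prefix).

Key hex bytes 5f 4b 52 is exactly B = 3 bytes: K' = 5f 4b 52.
K' ⊕ ipad = 69 7d 64.  K' ⊕ opad = 03 17 0e.
Inner input = (K'⊕ipad) ∥ m = 69 7d 64 ∥ 1b b9 f9.
Inner hash: even-index sum = 390 mod 256 = 134; odd-index sum = 401 mod 256 = 145 → 86 91.
Outer input = (K'⊕opad) ∥ inner = 03 17 0e ∥ 86 91.
Outer hash (tag): even-index sum = 162 mod 256 = 162; odd-index sum = 157 mod 256 = 157 → a2 9d.

a29d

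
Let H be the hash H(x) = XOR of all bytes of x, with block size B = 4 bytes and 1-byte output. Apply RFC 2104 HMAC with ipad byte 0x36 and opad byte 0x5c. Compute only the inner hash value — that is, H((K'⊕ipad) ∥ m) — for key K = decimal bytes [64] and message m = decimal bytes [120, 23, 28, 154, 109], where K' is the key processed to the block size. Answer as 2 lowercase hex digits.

Key decimal bytes [64] = 40 is 1 byte ≤ B = 4; zero-pad to 4 bytes: K' = 40 00 00 00.
K' ⊕ ipad = 76 36 36 36.
Inner input = 76 36 36 36 ∥ 78 17 1c 9a 6d.
Inner hash: XOR 76⊕36⊕36⊕36⊕78⊕17⊕1c⊕9a⊕6d = c4.

c4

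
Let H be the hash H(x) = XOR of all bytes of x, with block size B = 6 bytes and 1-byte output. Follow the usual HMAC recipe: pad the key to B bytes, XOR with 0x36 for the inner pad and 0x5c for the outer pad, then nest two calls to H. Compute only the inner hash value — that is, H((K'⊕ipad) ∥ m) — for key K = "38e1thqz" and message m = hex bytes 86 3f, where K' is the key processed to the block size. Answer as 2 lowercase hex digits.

Key "38e1thqz" = 33 38 65 31 74 68 71 7a is 8 bytes > B = 6, so hash it first: H(key) = 48, then zero-pad to 6 bytes: K' = 48 00 00 00 00 00.
K' ⊕ ipad = 7e 36 36 36 36 36.
Inner input = 7e 36 36 36 36 36 ∥ 86 3f.
Inner hash: XOR 7e⊕36⊕36⊕36⊕36⊕36⊕86⊕3f = f1.

f1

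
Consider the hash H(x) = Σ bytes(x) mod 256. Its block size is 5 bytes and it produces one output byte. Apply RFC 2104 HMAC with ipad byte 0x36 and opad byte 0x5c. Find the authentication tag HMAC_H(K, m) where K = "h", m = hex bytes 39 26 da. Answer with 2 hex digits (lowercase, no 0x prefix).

Key "h" = 68 is 1 byte ≤ B = 5; zero-pad to 5 bytes: K' = 68 00 00 00 00.
K' ⊕ ipad = 5e 36 36 36 36.  K' ⊕ opad = 34 5c 5c 5c 5c.
Inner input = (K'⊕ipad) ∥ m = 5e 36 36 36 36 ∥ 39 26 da.
Inner hash: sum = 94+54+54+54+54+57+38+218 = 623; mod 256 = 111 → 6f.
Outer input = (K'⊕opad) ∥ inner = 34 5c 5c 5c 5c ∥ 6f.
Outer hash (tag): sum = 52+92+92+92+92+111 = 531; mod 256 = 19 → 13.

13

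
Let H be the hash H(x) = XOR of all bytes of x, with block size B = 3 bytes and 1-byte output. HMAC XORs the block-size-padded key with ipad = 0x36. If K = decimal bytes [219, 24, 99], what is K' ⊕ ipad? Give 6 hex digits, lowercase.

Key decimal bytes [219, 24, 99] = db 18 63 is exactly B = 3 bytes: K' = db 18 63.
XOR each byte with 0x36: db⊕36=ed, 18⊕36=2e, 63⊕36=55.

ed2e55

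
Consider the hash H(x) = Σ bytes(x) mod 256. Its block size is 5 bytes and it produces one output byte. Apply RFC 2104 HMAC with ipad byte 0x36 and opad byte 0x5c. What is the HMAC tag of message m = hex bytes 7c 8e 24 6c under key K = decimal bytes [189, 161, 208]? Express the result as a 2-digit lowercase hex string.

30

Key decimal bytes [189, 161, 208] = bd a1 d0 is 3 bytes ≤ B = 5; zero-pad to 5 bytes: K' = bd a1 d0 00 00.
K' ⊕ ipad = 8b 97 e6 36 36.  K' ⊕ opad = e1 fd 8c 5c 5c.
Inner input = (K'⊕ipad) ∥ m = 8b 97 e6 36 36 ∥ 7c 8e 24 6c.
Inner hash: sum = 139+151+230+54+54+124+142+36+108 = 1038; mod 256 = 14 → 0e.
Outer input = (K'⊕opad) ∥ inner = e1 fd 8c 5c 5c ∥ 0e.
Outer hash (tag): sum = 225+253+140+92+92+14 = 816; mod 256 = 48 → 30.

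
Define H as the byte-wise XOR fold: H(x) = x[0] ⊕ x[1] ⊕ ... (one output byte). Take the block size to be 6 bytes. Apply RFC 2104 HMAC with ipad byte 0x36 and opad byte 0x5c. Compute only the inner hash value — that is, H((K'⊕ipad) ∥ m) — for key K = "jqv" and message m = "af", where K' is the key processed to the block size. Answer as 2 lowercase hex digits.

Key "jqv" = 6a 71 76 is 3 bytes ≤ B = 6; zero-pad to 6 bytes: K' = 6a 71 76 00 00 00.
K' ⊕ ipad = 5c 47 40 36 36 36.
Inner input = 5c 47 40 36 36 36 ∥ 61 66.
Inner hash: XOR 5c⊕47⊕40⊕36⊕36⊕36⊕61⊕66 = 6a.

6a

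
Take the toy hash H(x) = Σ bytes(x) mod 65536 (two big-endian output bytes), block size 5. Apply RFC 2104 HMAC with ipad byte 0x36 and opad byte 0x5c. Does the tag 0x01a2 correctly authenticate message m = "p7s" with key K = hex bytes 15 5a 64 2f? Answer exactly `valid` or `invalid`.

valid

Key hex bytes 15 5a 64 2f is 4 bytes ≤ B = 5; zero-pad to 5 bytes: K' = 15 5a 64 2f 00.
K' ⊕ ipad = 23 6c 52 19 36; K' ⊕ opad = 49 06 38 73 5c.
Inner hash: sum = 35+108+82+25+54+112+55+115 = 586 → 02 4a.
Outer hash (recomputed tag): sum = 73+6+56+115+92+2+74 = 418 → 01 a2.
Recomputed tag = 01a2; claimed = 01a2 → match.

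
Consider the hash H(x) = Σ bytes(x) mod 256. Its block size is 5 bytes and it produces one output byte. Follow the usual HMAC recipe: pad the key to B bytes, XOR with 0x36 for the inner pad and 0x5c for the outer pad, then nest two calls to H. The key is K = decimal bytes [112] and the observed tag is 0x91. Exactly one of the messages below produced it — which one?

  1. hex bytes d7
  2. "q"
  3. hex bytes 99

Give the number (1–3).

1

Key decimal bytes [112] = 70 is 1 byte ≤ B = 5; zero-pad to 5 bytes: K' = 70 00 00 00 00.
K' ⊕ ipad = 46 36 36 36 36; K' ⊕ opad = 2c 5c 5c 5c 5c.
m1: inner = H(46 36 36 36 36 d7) = f5; tag = H(2c 5c 5c 5c 5c f5) = 91 ← matches
m2: inner = H(46 36 36 36 36 71) = 8f; tag = H(2c 5c 5c 5c 5c 8f) = 2b
m3: inner = H(46 36 36 36 36 99) = b7; tag = H(2c 5c 5c 5c 5c b7) = 53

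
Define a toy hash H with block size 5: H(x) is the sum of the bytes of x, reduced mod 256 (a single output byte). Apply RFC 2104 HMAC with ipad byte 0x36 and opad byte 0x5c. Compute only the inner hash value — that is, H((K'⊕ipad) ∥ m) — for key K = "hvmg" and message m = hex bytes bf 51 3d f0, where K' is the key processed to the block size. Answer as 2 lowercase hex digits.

Key "hvmg" = 68 76 6d 67 is 4 bytes ≤ B = 5; zero-pad to 5 bytes: K' = 68 76 6d 67 00.
K' ⊕ ipad = 5e 40 5b 51 36.
Inner input = 5e 40 5b 51 36 ∥ bf 51 3d f0.
Inner hash: sum = 94+64+91+81+54+191+81+61+240 = 957; mod 256 = 189 → bd.

bd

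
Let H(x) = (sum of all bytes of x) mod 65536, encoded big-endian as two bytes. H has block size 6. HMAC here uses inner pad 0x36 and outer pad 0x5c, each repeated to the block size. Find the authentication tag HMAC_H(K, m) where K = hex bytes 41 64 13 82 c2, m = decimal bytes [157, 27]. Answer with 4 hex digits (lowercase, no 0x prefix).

Key hex bytes 41 64 13 82 c2 is 5 bytes ≤ B = 6; zero-pad to 6 bytes: K' = 41 64 13 82 c2 00.
K' ⊕ ipad = 77 52 25 b4 f4 36.  K' ⊕ opad = 1d 38 4f de 9e 5c.
Inner input = (K'⊕ipad) ∥ m = 77 52 25 b4 f4 36 ∥ 9d 1b.
Inner hash: sum = 119+82+37+180+244+54+157+27 = 900 → 03 84.
Outer input = (K'⊕opad) ∥ inner = 1d 38 4f de 9e 5c ∥ 03 84.
Outer hash (tag): sum = 29+56+79+222+158+92+3+132 = 771 → 03 03.

0303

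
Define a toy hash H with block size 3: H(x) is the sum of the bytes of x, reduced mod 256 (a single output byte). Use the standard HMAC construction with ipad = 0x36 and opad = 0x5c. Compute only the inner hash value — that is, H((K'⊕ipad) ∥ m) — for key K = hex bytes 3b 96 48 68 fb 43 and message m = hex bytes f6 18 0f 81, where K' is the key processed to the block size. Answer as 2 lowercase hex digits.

Key hex bytes 3b 96 48 68 fb 43 is 6 bytes > B = 3, so hash it first: H(key) = bf, then zero-pad to 3 bytes: K' = bf 00 00.
K' ⊕ ipad = 89 36 36.
Inner input = 89 36 36 ∥ f6 18 0f 81.
Inner hash: sum = 137+54+54+246+24+15+129 = 659; mod 256 = 147 → 93.

93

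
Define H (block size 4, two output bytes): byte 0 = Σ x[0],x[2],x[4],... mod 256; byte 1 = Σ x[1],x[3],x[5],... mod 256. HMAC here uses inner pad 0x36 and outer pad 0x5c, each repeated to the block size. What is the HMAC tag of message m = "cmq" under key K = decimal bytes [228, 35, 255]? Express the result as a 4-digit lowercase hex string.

ca93

Key decimal bytes [228, 35, 255] = e4 23 ff is 3 bytes ≤ B = 4; zero-pad to 4 bytes: K' = e4 23 ff 00.
K' ⊕ ipad = d2 15 c9 36.  K' ⊕ opad = b8 7f a3 5c.
Inner input = (K'⊕ipad) ∥ m = d2 15 c9 36 ∥ 63 6d 71.
Inner hash: even-index sum = 623 mod 256 = 111; odd-index sum = 184 mod 256 = 184 → 6f b8.
Outer input = (K'⊕opad) ∥ inner = b8 7f a3 5c ∥ 6f b8.
Outer hash (tag): even-index sum = 458 mod 256 = 202; odd-index sum = 403 mod 256 = 147 → ca 93.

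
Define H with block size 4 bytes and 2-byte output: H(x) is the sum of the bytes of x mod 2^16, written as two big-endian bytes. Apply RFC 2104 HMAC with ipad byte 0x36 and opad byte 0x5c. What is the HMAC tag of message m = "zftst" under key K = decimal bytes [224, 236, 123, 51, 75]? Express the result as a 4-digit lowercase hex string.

0280

Key decimal bytes [224, 236, 123, 51, 75] = e0 ec 7b 33 4b is 5 bytes > B = 4, so hash it first: H(key) = 02 c5, then zero-pad to 4 bytes: K' = 02 c5 00 00.
K' ⊕ ipad = 34 f3 36 36.  K' ⊕ opad = 5e 99 5c 5c.
Inner input = (K'⊕ipad) ∥ m = 34 f3 36 36 ∥ 7a 66 74 73 74.
Inner hash: sum = 52+243+54+54+122+102+116+115+116 = 974 → 03 ce.
Outer input = (K'⊕opad) ∥ inner = 5e 99 5c 5c ∥ 03 ce.
Outer hash (tag): sum = 94+153+92+92+3+206 = 640 → 02 80.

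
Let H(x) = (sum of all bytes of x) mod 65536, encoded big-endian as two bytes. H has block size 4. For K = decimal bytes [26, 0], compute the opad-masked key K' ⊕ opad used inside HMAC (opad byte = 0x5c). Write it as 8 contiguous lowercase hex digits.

465c5c5c

Key decimal bytes [26, 0] = 1a 00 is 2 bytes ≤ B = 4; zero-pad to 4 bytes: K' = 1a 00 00 00.
XOR each byte with 0x5c: 1a⊕5c=46, 00⊕5c=5c, 00⊕5c=5c, 00⊕5c=5c.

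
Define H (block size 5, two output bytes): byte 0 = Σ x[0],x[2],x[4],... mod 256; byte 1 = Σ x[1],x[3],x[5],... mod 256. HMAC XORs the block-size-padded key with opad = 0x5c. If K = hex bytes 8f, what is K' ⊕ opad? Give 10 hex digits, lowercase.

Key hex bytes 8f is 1 byte ≤ B = 5; zero-pad to 5 bytes: K' = 8f 00 00 00 00.
XOR each byte with 0x5c: 8f⊕5c=d3, 00⊕5c=5c, 00⊕5c=5c, 00⊕5c=5c, 00⊕5c=5c.

d35c5c5c5c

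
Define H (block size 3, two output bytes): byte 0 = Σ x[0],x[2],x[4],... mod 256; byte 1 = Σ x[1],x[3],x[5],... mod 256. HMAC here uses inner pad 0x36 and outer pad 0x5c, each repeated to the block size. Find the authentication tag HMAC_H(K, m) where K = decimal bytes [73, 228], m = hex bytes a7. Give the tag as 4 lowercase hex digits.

ea6d

Key decimal bytes [73, 228] = 49 e4 is 2 bytes ≤ B = 3; zero-pad to 3 bytes: K' = 49 e4 00.
K' ⊕ ipad = 7f d2 36.  K' ⊕ opad = 15 b8 5c.
Inner input = (K'⊕ipad) ∥ m = 7f d2 36 ∥ a7.
Inner hash: even-index sum = 181 mod 256 = 181; odd-index sum = 377 mod 256 = 121 → b5 79.
Outer input = (K'⊕opad) ∥ inner = 15 b8 5c ∥ b5 79.
Outer hash (tag): even-index sum = 234 mod 256 = 234; odd-index sum = 365 mod 256 = 109 → ea 6d.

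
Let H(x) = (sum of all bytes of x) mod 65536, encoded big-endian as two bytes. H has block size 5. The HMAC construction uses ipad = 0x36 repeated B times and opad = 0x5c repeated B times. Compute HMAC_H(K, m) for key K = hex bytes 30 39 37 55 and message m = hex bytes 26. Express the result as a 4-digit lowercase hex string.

Key hex bytes 30 39 37 55 is 4 bytes ≤ B = 5; zero-pad to 5 bytes: K' = 30 39 37 55 00.
K' ⊕ ipad = 06 0f 01 63 36.  K' ⊕ opad = 6c 65 6b 09 5c.
Inner input = (K'⊕ipad) ∥ m = 06 0f 01 63 36 ∥ 26.
Inner hash: sum = 6+15+1+99+54+38 = 213 → 00 d5.
Outer input = (K'⊕opad) ∥ inner = 6c 65 6b 09 5c ∥ 00 d5.
Outer hash (tag): sum = 108+101+107+9+92+0+213 = 630 → 02 76.

0276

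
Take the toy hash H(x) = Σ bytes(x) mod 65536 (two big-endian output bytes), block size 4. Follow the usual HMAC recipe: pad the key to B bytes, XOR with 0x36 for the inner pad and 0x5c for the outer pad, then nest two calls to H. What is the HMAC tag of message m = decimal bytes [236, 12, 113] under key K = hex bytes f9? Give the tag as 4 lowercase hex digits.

0295

Key hex bytes f9 is 1 byte ≤ B = 4; zero-pad to 4 bytes: K' = f9 00 00 00.
K' ⊕ ipad = cf 36 36 36.  K' ⊕ opad = a5 5c 5c 5c.
Inner input = (K'⊕ipad) ∥ m = cf 36 36 36 ∥ ec 0c 71.
Inner hash: sum = 207+54+54+54+236+12+113 = 730 → 02 da.
Outer input = (K'⊕opad) ∥ inner = a5 5c 5c 5c ∥ 02 da.
Outer hash (tag): sum = 165+92+92+92+2+218 = 661 → 02 95.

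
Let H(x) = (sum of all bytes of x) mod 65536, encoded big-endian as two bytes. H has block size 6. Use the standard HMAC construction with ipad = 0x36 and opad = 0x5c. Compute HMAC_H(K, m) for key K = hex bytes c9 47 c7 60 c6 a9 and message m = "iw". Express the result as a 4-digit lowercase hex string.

Key hex bytes c9 47 c7 60 c6 a9 is exactly B = 6 bytes: K' = c9 47 c7 60 c6 a9.
K' ⊕ ipad = ff 71 f1 56 f0 9f.  K' ⊕ opad = 95 1b 9b 3c 9a f5.
Inner input = (K'⊕ipad) ∥ m = ff 71 f1 56 f0 9f ∥ 69 77.
Inner hash: sum = 255+113+241+86+240+159+105+119 = 1318 → 05 26.
Outer input = (K'⊕opad) ∥ inner = 95 1b 9b 3c 9a f5 ∥ 05 26.
Outer hash (tag): sum = 149+27+155+60+154+245+5+38 = 833 → 03 41.

0341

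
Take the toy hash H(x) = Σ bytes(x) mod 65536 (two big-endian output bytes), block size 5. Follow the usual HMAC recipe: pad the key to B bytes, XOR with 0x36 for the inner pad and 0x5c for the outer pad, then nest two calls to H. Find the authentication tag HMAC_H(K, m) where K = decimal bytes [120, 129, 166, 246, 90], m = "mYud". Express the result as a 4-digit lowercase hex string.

030f

Key decimal bytes [120, 129, 166, 246, 90] = 78 81 a6 f6 5a is exactly B = 5 bytes: K' = 78 81 a6 f6 5a.
K' ⊕ ipad = 4e b7 90 c0 6c.  K' ⊕ opad = 24 dd fa aa 06.
Inner input = (K'⊕ipad) ∥ m = 4e b7 90 c0 6c ∥ 6d 59 75 64.
Inner hash: sum = 78+183+144+192+108+109+89+117+100 = 1120 → 04 60.
Outer input = (K'⊕opad) ∥ inner = 24 dd fa aa 06 ∥ 04 60.
Outer hash (tag): sum = 36+221+250+170+6+4+96 = 783 → 03 0f.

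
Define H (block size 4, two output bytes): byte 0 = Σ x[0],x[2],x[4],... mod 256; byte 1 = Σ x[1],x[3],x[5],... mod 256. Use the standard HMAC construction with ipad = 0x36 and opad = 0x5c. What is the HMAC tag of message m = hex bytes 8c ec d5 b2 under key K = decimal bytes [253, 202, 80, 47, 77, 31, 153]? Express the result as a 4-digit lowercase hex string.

67a2

Key decimal bytes [253, 202, 80, 47, 77, 31, 153] = fd ca 50 2f 4d 1f 99 is 7 bytes > B = 4, so hash it first: H(key) = 33 18, then zero-pad to 4 bytes: K' = 33 18 00 00.
K' ⊕ ipad = 05 2e 36 36.  K' ⊕ opad = 6f 44 5c 5c.
Inner input = (K'⊕ipad) ∥ m = 05 2e 36 36 ∥ 8c ec d5 b2.
Inner hash: even-index sum = 412 mod 256 = 156; odd-index sum = 514 mod 256 = 2 → 9c 02.
Outer input = (K'⊕opad) ∥ inner = 6f 44 5c 5c ∥ 9c 02.
Outer hash (tag): even-index sum = 359 mod 256 = 103; odd-index sum = 162 mod 256 = 162 → 67 a2.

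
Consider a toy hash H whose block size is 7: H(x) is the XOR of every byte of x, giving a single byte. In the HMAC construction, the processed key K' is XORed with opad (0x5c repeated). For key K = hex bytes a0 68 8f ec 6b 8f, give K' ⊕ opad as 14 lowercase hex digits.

Key hex bytes a0 68 8f ec 6b 8f is 6 bytes ≤ B = 7; zero-pad to 7 bytes: K' = a0 68 8f ec 6b 8f 00.
XOR each byte with 0x5c: a0⊕5c=fc, 68⊕5c=34, 8f⊕5c=d3, ec⊕5c=b0, 6b⊕5c=37, 8f⊕5c=d3, 00⊕5c=5c.

fc34d3b037d35c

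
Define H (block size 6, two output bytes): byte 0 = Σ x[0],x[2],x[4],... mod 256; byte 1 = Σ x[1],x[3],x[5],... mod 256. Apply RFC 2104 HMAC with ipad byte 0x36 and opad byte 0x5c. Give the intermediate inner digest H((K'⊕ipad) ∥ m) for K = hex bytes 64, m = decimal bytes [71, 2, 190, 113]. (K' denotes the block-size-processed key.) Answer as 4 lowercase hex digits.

Key hex bytes 64 is 1 byte ≤ B = 6; zero-pad to 6 bytes: K' = 64 00 00 00 00 00.
K' ⊕ ipad = 52 36 36 36 36 36.
Inner input = 52 36 36 36 36 36 ∥ 47 02 be 71.
Inner hash: even-index sum = 451 mod 256 = 195; odd-index sum = 277 mod 256 = 21 → c3 15.

c315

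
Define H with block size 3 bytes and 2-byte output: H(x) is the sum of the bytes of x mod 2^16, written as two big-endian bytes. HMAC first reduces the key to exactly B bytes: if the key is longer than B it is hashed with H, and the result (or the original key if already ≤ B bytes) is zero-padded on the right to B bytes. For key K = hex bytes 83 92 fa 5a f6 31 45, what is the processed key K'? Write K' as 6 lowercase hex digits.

03d500

|K| = 7 > B = 3, so first hash the key.
H(K): sum = 131+146+250+90+246+49+69 = 981 → 03 d5.
Zero-pad H(K) = 03 d5 to 3 bytes: K' = 03 d5 00.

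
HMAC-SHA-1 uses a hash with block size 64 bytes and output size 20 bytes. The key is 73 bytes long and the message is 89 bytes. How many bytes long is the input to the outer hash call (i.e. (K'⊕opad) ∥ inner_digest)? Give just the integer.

84

Key is 73 > 64 bytes, so it is hashed to 20 bytes then zero-padded to 64: |K'| = 64.
Outer input = (K'⊕opad) ∥ H(inner) → 64 + 20 = 84 bytes.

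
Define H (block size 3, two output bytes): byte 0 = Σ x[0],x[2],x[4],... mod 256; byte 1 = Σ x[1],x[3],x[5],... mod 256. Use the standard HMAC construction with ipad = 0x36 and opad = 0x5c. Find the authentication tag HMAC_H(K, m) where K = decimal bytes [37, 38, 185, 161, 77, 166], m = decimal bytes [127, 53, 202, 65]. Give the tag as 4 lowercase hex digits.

Key decimal bytes [37, 38, 185, 161, 77, 166] = 25 26 b9 a1 4d a6 is 6 bytes > B = 3, so hash it first: H(key) = 2b 6d, then zero-pad to 3 bytes: K' = 2b 6d 00.
K' ⊕ ipad = 1d 5b 36.  K' ⊕ opad = 77 31 5c.
Inner input = (K'⊕ipad) ∥ m = 1d 5b 36 ∥ 7f 35 ca 41.
Inner hash: even-index sum = 201 mod 256 = 201; odd-index sum = 420 mod 256 = 164 → c9 a4.
Outer input = (K'⊕opad) ∥ inner = 77 31 5c ∥ c9 a4.
Outer hash (tag): even-index sum = 375 mod 256 = 119; odd-index sum = 250 mod 256 = 250 → 77 fa.

77fa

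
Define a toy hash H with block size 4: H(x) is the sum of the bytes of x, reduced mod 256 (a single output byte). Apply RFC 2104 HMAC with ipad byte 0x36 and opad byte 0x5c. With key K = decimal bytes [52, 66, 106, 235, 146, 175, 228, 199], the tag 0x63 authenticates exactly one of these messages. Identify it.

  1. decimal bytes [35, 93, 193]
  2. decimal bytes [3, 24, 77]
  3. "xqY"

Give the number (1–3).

1

Key decimal bytes [52, 66, 106, 235, 146, 175, 228, 199] = 34 42 6a eb 92 af e4 c7 is 8 bytes > B = 4, so hash it first: H(key) = b7, then zero-pad to 4 bytes: K' = b7 00 00 00.
K' ⊕ ipad = 81 36 36 36; K' ⊕ opad = eb 5c 5c 5c.
m1: inner = H(81 36 36 36 23 5d c1) = 64; tag = H(eb 5c 5c 5c 64) = 63 ← matches
m2: inner = H(81 36 36 36 03 18 4d) = 8b; tag = H(eb 5c 5c 5c 8b) = 8a
m3: inner = H(81 36 36 36 78 71 59) = 65; tag = H(eb 5c 5c 5c 65) = 64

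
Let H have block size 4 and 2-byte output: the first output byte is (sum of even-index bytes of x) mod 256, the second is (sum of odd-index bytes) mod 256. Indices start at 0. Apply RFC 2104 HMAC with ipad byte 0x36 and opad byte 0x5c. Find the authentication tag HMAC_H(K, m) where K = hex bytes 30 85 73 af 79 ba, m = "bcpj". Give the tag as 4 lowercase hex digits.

Key hex bytes 30 85 73 af 79 ba is 6 bytes > B = 4, so hash it first: H(key) = 1c ee, then zero-pad to 4 bytes: K' = 1c ee 00 00.
K' ⊕ ipad = 2a d8 36 36.  K' ⊕ opad = 40 b2 5c 5c.
Inner input = (K'⊕ipad) ∥ m = 2a d8 36 36 ∥ 62 63 70 6a.
Inner hash: even-index sum = 306 mod 256 = 50; odd-index sum = 475 mod 256 = 219 → 32 db.
Outer input = (K'⊕opad) ∥ inner = 40 b2 5c 5c ∥ 32 db.
Outer hash (tag): even-index sum = 206 mod 256 = 206; odd-index sum = 489 mod 256 = 233 → ce e9.

cee9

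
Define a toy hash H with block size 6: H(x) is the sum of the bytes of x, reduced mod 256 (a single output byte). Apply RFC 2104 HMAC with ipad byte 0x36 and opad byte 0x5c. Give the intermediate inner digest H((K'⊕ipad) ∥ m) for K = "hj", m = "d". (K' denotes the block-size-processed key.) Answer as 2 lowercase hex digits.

f6

Key "hj" = 68 6a is 2 bytes ≤ B = 6; zero-pad to 6 bytes: K' = 68 6a 00 00 00 00.
K' ⊕ ipad = 5e 5c 36 36 36 36.
Inner input = 5e 5c 36 36 36 36 ∥ 64.
Inner hash: sum = 94+92+54+54+54+54+100 = 502; mod 256 = 246 → f6.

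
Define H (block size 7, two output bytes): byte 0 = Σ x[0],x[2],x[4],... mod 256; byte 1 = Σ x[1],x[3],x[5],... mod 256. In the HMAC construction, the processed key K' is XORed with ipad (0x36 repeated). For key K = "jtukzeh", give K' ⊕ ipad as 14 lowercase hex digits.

5c42435d4c535e

Key "jtukzeh" = 6a 74 75 6b 7a 65 68 is exactly B = 7 bytes: K' = 6a 74 75 6b 7a 65 68.
XOR each byte with 0x36: 6a⊕36=5c, 74⊕36=42, 75⊕36=43, 6b⊕36=5d, 7a⊕36=4c, 65⊕36=53, 68⊕36=5e.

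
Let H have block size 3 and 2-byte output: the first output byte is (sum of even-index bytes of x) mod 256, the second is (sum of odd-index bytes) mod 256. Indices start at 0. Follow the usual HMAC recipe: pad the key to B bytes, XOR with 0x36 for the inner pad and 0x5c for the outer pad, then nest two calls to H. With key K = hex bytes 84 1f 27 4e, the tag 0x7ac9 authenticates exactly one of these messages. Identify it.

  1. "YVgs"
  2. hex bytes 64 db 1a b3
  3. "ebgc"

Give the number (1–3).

Key hex bytes 84 1f 27 4e is 4 bytes > B = 3, so hash it first: H(key) = ab 6d, then zero-pad to 3 bytes: K' = ab 6d 00.
K' ⊕ ipad = 9d 5b 36; K' ⊕ opad = f7 31 5c.
m1: inner = H(9d 5b 36 59 56 67 73) = 9c 1b; tag = H(f7 31 5c 9c 1b) = 6ecd
m2: inner = H(9d 5b 36 64 db 1a b3) = 61 d9; tag = H(f7 31 5c 61 d9) = 2c92
m3: inner = H(9d 5b 36 65 62 67 63) = 98 27; tag = H(f7 31 5c 98 27) = 7ac9 ← matches

3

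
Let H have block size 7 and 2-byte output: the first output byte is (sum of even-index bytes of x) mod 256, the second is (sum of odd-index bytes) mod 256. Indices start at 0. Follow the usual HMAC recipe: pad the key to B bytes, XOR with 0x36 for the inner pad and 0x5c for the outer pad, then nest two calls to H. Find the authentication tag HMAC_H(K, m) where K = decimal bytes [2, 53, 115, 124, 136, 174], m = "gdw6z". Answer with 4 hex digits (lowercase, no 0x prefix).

fa82

Key decimal bytes [2, 53, 115, 124, 136, 174] = 02 35 73 7c 88 ae is 6 bytes ≤ B = 7; zero-pad to 7 bytes: K' = 02 35 73 7c 88 ae 00.
K' ⊕ ipad = 34 03 45 4a be 98 36.  K' ⊕ opad = 5e 69 2f 20 d4 f2 5c.
Inner input = (K'⊕ipad) ∥ m = 34 03 45 4a be 98 36 ∥ 67 64 77 36 7a.
Inner hash: even-index sum = 519 mod 256 = 7; odd-index sum = 573 mod 256 = 61 → 07 3d.
Outer input = (K'⊕opad) ∥ inner = 5e 69 2f 20 d4 f2 5c ∥ 07 3d.
Outer hash (tag): even-index sum = 506 mod 256 = 250; odd-index sum = 386 mod 256 = 130 → fa 82.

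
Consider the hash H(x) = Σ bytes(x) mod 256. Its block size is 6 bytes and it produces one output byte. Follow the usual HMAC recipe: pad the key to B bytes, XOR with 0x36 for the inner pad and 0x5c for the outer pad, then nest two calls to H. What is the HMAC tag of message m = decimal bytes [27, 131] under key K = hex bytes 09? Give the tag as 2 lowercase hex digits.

Key hex bytes 09 is 1 byte ≤ B = 6; zero-pad to 6 bytes: K' = 09 00 00 00 00 00.
K' ⊕ ipad = 3f 36 36 36 36 36.  K' ⊕ opad = 55 5c 5c 5c 5c 5c.
Inner input = (K'⊕ipad) ∥ m = 3f 36 36 36 36 36 ∥ 1b 83.
Inner hash: sum = 63+54+54+54+54+54+27+131 = 491; mod 256 = 235 → eb.
Outer input = (K'⊕opad) ∥ inner = 55 5c 5c 5c 5c 5c ∥ eb.
Outer hash (tag): sum = 85+92+92+92+92+92+235 = 780; mod 256 = 12 → 0c.

0c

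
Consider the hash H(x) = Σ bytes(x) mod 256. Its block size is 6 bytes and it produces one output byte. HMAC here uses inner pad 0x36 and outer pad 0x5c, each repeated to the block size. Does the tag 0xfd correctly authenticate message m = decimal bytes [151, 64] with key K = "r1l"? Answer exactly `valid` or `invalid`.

Key "r1l" = 72 31 6c is 3 bytes ≤ B = 6; zero-pad to 6 bytes: K' = 72 31 6c 00 00 00.
K' ⊕ ipad = 44 07 5a 36 36 36; K' ⊕ opad = 2e 6d 30 5c 5c 5c.
Inner hash: sum = 68+7+90+54+54+54+151+64 = 542; mod 256 = 30 → 1e.
Outer hash (recomputed tag): sum = 46+109+48+92+92+92+30 = 509; mod 256 = 253 → fd.
Recomputed tag = fd; claimed = fd → match.

valid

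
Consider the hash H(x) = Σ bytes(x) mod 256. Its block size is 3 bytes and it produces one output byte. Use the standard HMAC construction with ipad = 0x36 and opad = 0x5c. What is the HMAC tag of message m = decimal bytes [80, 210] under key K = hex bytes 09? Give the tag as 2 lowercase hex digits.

Key hex bytes 09 is 1 byte ≤ B = 3; zero-pad to 3 bytes: K' = 09 00 00.
K' ⊕ ipad = 3f 36 36.  K' ⊕ opad = 55 5c 5c.
Inner input = (K'⊕ipad) ∥ m = 3f 36 36 ∥ 50 d2.
Inner hash: sum = 63+54+54+80+210 = 461; mod 256 = 205 → cd.
Outer input = (K'⊕opad) ∥ inner = 55 5c 5c ∥ cd.
Outer hash (tag): sum = 85+92+92+205 = 474; mod 256 = 218 → da.

da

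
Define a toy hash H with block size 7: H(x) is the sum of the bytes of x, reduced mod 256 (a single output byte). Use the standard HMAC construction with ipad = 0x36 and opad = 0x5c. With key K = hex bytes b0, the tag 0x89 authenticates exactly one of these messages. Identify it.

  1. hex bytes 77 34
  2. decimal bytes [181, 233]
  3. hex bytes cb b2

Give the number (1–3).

1

Key hex bytes b0 is 1 byte ≤ B = 7; zero-pad to 7 bytes: K' = b0 00 00 00 00 00 00.
K' ⊕ ipad = 86 36 36 36 36 36 36; K' ⊕ opad = ec 5c 5c 5c 5c 5c 5c.
m1: inner = H(86 36 36 36 36 36 36 77 34) = 75; tag = H(ec 5c 5c 5c 5c 5c 5c 75) = 89 ← matches
m2: inner = H(86 36 36 36 36 36 36 b5 e9) = 68; tag = H(ec 5c 5c 5c 5c 5c 5c 68) = 7c
m3: inner = H(86 36 36 36 36 36 36 cb b2) = 47; tag = H(ec 5c 5c 5c 5c 5c 5c 47) = 5b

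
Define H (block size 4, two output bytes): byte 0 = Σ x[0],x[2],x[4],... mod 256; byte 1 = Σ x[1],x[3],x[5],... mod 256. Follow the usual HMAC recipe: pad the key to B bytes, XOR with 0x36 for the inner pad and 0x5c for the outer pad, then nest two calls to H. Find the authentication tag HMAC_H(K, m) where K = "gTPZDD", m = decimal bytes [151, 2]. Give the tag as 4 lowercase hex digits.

9d06

Key "gTPZDD" = 67 54 50 5a 44 44 is 6 bytes > B = 4, so hash it first: H(key) = fb f2, then zero-pad to 4 bytes: K' = fb f2 00 00.
K' ⊕ ipad = cd c4 36 36.  K' ⊕ opad = a7 ae 5c 5c.
Inner input = (K'⊕ipad) ∥ m = cd c4 36 36 ∥ 97 02.
Inner hash: even-index sum = 410 mod 256 = 154; odd-index sum = 252 mod 256 = 252 → 9a fc.
Outer input = (K'⊕opad) ∥ inner = a7 ae 5c 5c ∥ 9a fc.
Outer hash (tag): even-index sum = 413 mod 256 = 157; odd-index sum = 518 mod 256 = 6 → 9d 06.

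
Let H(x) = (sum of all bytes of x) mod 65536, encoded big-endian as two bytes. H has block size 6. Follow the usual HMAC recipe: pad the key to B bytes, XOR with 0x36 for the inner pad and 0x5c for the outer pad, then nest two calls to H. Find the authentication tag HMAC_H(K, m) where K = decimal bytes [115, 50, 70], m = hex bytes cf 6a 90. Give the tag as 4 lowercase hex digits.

Key decimal bytes [115, 50, 70] = 73 32 46 is 3 bytes ≤ B = 6; zero-pad to 6 bytes: K' = 73 32 46 00 00 00.
K' ⊕ ipad = 45 04 70 36 36 36.  K' ⊕ opad = 2f 6e 1a 5c 5c 5c.
Inner input = (K'⊕ipad) ∥ m = 45 04 70 36 36 36 ∥ cf 6a 90.
Inner hash: sum = 69+4+112+54+54+54+207+106+144 = 804 → 03 24.
Outer input = (K'⊕opad) ∥ inner = 2f 6e 1a 5c 5c 5c ∥ 03 24.
Outer hash (tag): sum = 47+110+26+92+92+92+3+36 = 498 → 01 f2.

01f2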